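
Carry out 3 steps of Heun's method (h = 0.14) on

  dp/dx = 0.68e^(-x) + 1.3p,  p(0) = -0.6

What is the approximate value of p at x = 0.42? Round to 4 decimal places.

Heun: k1 = f(x_n, p_n); k2 = f(x_n + h, p_n + h·k1); p_{n+1} = p_n + (h/2)·(k1 + k2).
x=0.000000, p=-0.600000:
  k1 = f(0.000000, -0.600000) = -0.100000
  k2 = f(0.140000, -0.614000) = -0.207036
  p ← -0.600000 + (0.14/2)·(-0.100000 + (-0.207036)) = -0.621493
x=0.140000, p=-0.621493:
  k1 = f(0.140000, -0.621493) = -0.216777
  k2 = f(0.280000, -0.651841) = -0.333461
  p ← -0.621493 + (0.14/2)·(-0.216777 + (-0.333461)) = -0.660009
x=0.280000, p=-0.660009:
  k1 = f(0.280000, -0.660009) = -0.344079
  k2 = f(0.420000, -0.708180) = -0.473842
  p ← -0.660009 + (0.14/2)·(-0.344079 + (-0.473842)) = -0.717264
p(0.42) ≈ -0.7173

-0.7173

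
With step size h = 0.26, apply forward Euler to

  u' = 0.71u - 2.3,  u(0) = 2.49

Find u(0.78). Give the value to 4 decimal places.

Euler: u_{n+1} = u_n + h·f(x_n, u_n).
x=0.000000, u=2.490000: f=-0.532100 → u ← 2.490000 + 0.26·(-0.532100) = 2.351654
x=0.260000, u=2.351654: f=-0.630326 → u ← 2.351654 + 0.26·(-0.630326) = 2.187769
x=0.520000, u=2.187769: f=-0.746684 → u ← 2.187769 + 0.26·(-0.746684) = 1.993632
u(0.78) ≈ 1.9936

1.9936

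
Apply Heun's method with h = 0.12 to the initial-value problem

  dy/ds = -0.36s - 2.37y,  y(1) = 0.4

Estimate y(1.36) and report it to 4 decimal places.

0.0683

Heun: k1 = f(s_n, y_n); k2 = f(s_n + h, y_n + h·k1); y_{n+1} = y_n + (h/2)·(k1 + k2).
s=1.000000, y=0.400000:
  k1 = f(1.000000, 0.400000) = -1.308000
  k2 = f(1.120000, 0.243040) = -0.979205
  y ← 0.400000 + (0.12/2)·(-1.308000 + (-0.979205)) = 0.262768
s=1.120000, y=0.262768:
  k1 = f(1.120000, 0.262768) = -1.025959
  k2 = f(1.240000, 0.139653) = -0.777377
  y ← 0.262768 + (0.12/2)·(-1.025959 + (-0.777377)) = 0.154568
s=1.240000, y=0.154568:
  k1 = f(1.240000, 0.154568) = -0.812725
  k2 = f(1.360000, 0.057041) = -0.624786
  y ← 0.154568 + (0.12/2)·(-0.812725 + (-0.624786)) = 0.068317
y(1.36) ≈ 0.0683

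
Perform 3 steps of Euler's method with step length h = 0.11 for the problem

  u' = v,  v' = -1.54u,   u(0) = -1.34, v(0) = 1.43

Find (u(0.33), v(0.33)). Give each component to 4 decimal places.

-0.7961, 2.0268

Euler on (u,v): u_{n+1} = u_n + h·u', v_{n+1} = v_n + h·v'.
0.000000: (-1.340000, 1.430000); f=(1.430000, 2.063600) → (-1.182700, 1.656996)
0.110000: (-1.182700, 1.656996); f=(1.656996, 1.821358) → (-1.000430, 1.857345)
0.220000: (-1.000430, 1.857345); f=(1.857345, 1.540663) → (-0.796122, 2.026818)
(u(0.33), v(0.33)) ≈ (-0.7961, 2.0268)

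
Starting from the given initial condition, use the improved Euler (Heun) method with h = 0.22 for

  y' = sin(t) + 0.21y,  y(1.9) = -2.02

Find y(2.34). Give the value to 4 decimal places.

-1.8260

Heun: k1 = f(t_n, y_n); k2 = f(t_n + h, y_n + h·k1); y_{n+1} = y_n + (h/2)·(k1 + k2).
t=1.900000, y=-2.020000:
  k1 = f(1.900000, -2.020000) = 0.522100
  k2 = f(2.120000, -1.905138) = 0.452862
  y ← -2.020000 + (0.22/2)·(0.522100 + 0.452862) = -1.912754
t=2.120000, y=-1.912754:
  k1 = f(2.120000, -1.912754) = 0.451262
  k2 = f(2.340000, -1.813477) = 0.337635
  y ← -1.912754 + (0.22/2)·(0.451262 + 0.337635) = -1.825976
y(2.34) ≈ -1.8260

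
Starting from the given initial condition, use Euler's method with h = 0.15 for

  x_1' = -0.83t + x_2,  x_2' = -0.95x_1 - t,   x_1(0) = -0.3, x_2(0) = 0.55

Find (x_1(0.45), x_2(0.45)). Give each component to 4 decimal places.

-0.0944, 0.5772

Euler on (x_1,x_2): x_1_{n+1} = x_1_n + h·x_1', x_2_{n+1} = x_2_n + h·x_2'.
0.000000: (-0.300000, 0.550000); f=(0.550000, 0.285000) → (-0.217500, 0.592750)
0.150000: (-0.217500, 0.592750); f=(0.468250, 0.056625) → (-0.147262, 0.601244)
0.300000: (-0.147262, 0.601244); f=(0.352244, -0.160101) → (-0.094426, 0.577229)
(x_1(0.45), x_2(0.45)) ≈ (-0.0944, 0.5772)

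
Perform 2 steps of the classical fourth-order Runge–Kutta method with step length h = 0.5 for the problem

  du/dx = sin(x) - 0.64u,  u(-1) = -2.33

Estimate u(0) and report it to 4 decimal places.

-1.5344

RK4: k1 = f(x_n, u_n); k2 = f(x_n + h/2, u_n + (h/2)·k1); k3 = f(x_n + h/2, u_n + (h/2)·k2); k4 = f(x_n + h, u_n + h·k3); u_{n+1} = u_n + (h/6)·(k1 + 2k2 + 2k3 + k4).
x=-1.000000, u=-2.330000:
  k1 = f(-1.000000, -2.330000) = 0.649729
  k2 = f(-0.750000, -2.167568) = 0.705605
  k3 = f(-0.750000, -2.153599) = 0.696665
  k4 = f(-0.500000, -1.981668) = 0.788842
  u ← -2.330000 + (0.5/6)·(k1 + 2k2 + 2k3 + k4) = -1.976408
x=-0.500000, u=-1.976408:
  k1 = f(-0.500000, -1.976408) = 0.785475
  k2 = f(-0.250000, -1.780039) = 0.891821
  k3 = f(-0.250000, -1.753452) = 0.874806
  k4 = f(0.000000, -1.539005) = 0.984963
  u ← -1.976408 + (0.5/6)·(k1 + 2k2 + 2k3 + k4) = -1.534433
u(0) ≈ -1.5344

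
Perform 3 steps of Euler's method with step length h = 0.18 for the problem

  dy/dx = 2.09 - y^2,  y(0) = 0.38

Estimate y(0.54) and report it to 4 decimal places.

1.2029

Euler: y_{n+1} = y_n + h·f(x_n, y_n).
x=0.000000, y=0.380000: f=1.945600 → y ← 0.380000 + 0.18·1.945600 = 0.730208
x=0.180000, y=0.730208: f=1.556796 → y ← 0.730208 + 0.18·1.556796 = 1.010431
x=0.360000, y=1.010431: f=1.069029 → y ← 1.010431 + 0.18·1.069029 = 1.202856
y(0.54) ≈ 1.2029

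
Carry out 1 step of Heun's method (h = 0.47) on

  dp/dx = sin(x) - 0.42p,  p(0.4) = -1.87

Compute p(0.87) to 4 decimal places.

-1.2842

Heun: k1 = f(x_n, p_n); k2 = f(x_n + h, p_n + h·k1); p_{n+1} = p_n + (h/2)·(k1 + k2).
x=0.400000, p=-1.870000:
  k1 = f(0.400000, -1.870000) = 1.174818
  k2 = f(0.870000, -1.317835) = 1.317820
  p ← -1.870000 + (0.47/2)·(1.174818 + 1.317820) = -1.284230
p(0.87) ≈ -1.2842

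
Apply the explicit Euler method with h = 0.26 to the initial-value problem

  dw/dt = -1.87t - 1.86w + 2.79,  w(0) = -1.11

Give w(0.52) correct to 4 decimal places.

Euler: w_{n+1} = w_n + h·f(t_n, w_n).
t=0.000000, w=-1.110000: f=4.854600 → w ← -1.110000 + 0.26·4.854600 = 0.152196
t=0.260000, w=0.152196: f=2.020715 → w ← 0.152196 + 0.26·2.020715 = 0.677582
w(0.52) ≈ 0.6776

0.6776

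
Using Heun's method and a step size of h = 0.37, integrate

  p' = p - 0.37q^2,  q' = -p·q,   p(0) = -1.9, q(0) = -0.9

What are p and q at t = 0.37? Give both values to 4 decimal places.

Heun on (p,q): k1 = f(t_n, state_n); k2 = f(t_n + h, state_n + h·k1); state_{n+1} = state_n + (h/2)·(k1 + k2).
0.000000: (-1.900000, -0.900000)
  k1 = (-2.199700, -1.710000)
  predictor → (-2.713889, -1.532700)
  k2 = (-3.583082, -4.159578)
  → (-2.969815, -1.985872)
(p(0.37), q(0.37)) ≈ (-2.9698, -1.9859)

-2.9698, -1.9859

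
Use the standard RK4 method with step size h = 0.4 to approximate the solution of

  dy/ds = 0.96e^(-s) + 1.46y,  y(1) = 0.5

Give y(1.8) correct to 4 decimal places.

2.0036

RK4: k1 = f(s_n, y_n); k2 = f(s_n + h/2, y_n + (h/2)·k1); k3 = f(s_n + h/2, y_n + (h/2)·k2); k4 = f(s_n + h, y_n + h·k3); y_{n+1} = y_n + (h/6)·(k1 + 2k2 + 2k3 + k4).
s=1.000000, y=0.500000:
  k1 = f(1.000000, 0.500000) = 1.083164
  k2 = f(1.200000, 0.716633) = 1.335430
  k3 = f(1.200000, 0.767086) = 1.409092
  k4 = f(1.400000, 1.063637) = 1.789643
  y ← 0.500000 + (0.4/6)·(k1 + 2k2 + 2k3 + k4) = 1.057457
s=1.400000, y=1.057457:
  k1 = f(1.400000, 1.057457) = 1.780620
  k2 = f(1.600000, 1.413581) = 2.257649
  k3 = f(1.600000, 1.508987) = 2.396941
  k4 = f(1.800000, 2.016233) = 3.102387
  y ← 1.057457 + (0.4/6)·(k1 + 2k2 + 2k3 + k4) = 2.003603
y(1.8) ≈ 2.0036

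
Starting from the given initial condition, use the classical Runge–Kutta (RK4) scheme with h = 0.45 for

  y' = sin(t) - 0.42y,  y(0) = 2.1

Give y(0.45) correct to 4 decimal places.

1.8319

RK4: k1 = f(t_n, y_n); k2 = f(t_n + h/2, y_n + (h/2)·k1); k3 = f(t_n + h/2, y_n + (h/2)·k2); k4 = f(t_n + h, y_n + h·k3); y_{n+1} = y_n + (h/6)·(k1 + 2k2 + 2k3 + k4).
t=0.000000, y=2.100000:
  k1 = f(0.000000, 2.100000) = -0.882000
  k2 = f(0.225000, 1.901550) = -0.575545
  k3 = f(0.225000, 1.970502) = -0.604505
  k4 = f(0.450000, 1.827973) = -0.332783
  y ← 2.100000 + (0.45/6)·(k1 + 2k2 + 2k3 + k4) = 1.831884
y(0.45) ≈ 1.8319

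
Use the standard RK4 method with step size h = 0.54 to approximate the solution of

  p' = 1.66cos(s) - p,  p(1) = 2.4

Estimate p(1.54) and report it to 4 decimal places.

RK4: k1 = f(s_n, p_n); k2 = f(s_n + h/2, p_n + (h/2)·k1); k3 = f(s_n + h/2, p_n + (h/2)·k2); k4 = f(s_n + h, p_n + h·k3); p_{n+1} = p_n + (h/6)·(k1 + 2k2 + 2k3 + k4).
s=1.000000, p=2.400000:
  k1 = f(1.000000, 2.400000) = -1.503098
  k2 = f(1.270000, 1.994163) = -1.502337
  k3 = f(1.270000, 1.994369) = -1.502543
  k4 = f(1.540000, 1.588627) = -1.537513
  p ← 2.400000 + (0.54/6)·(k1 + 2k2 + 2k3 + k4) = 1.585467
p(1.54) ≈ 1.5855

1.5855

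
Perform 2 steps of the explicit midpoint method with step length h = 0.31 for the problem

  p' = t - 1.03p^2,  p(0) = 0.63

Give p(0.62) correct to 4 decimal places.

0.6157

Midpoint: k1 = f(t_n, p_n); k2 = f(t_n + h/2, p_n + (h/2)·k1); p_{n+1} = p_n + h·k2.
t=0.000000, p=0.630000:
  k1 = f(0.000000, 0.630000) = -0.408807
  k2 = f(0.155000, 0.566635) = -0.175707
  p ← 0.630000 + 0.31·(-0.175707) = 0.575531
t=0.310000, p=0.575531:
  k1 = f(0.310000, 0.575531) = -0.031173
  k2 = f(0.465000, 0.570699) = 0.129532
  p ← 0.575531 + 0.31·0.129532 = 0.615686
p(0.62) ≈ 0.6157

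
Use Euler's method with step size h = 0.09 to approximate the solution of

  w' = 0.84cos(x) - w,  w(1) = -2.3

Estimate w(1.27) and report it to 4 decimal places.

Euler: w_{n+1} = w_n + h·f(x_n, w_n).
x=1.000000, w=-2.300000: f=2.753854 → w ← -2.300000 + 0.09·2.753854 = -2.052153
x=1.090000, w=-2.052153: f=2.440641 → w ← -2.052153 + 0.09·2.440641 = -1.832495
x=1.180000, w=-1.832495: f=2.152472 → w ← -1.832495 + 0.09·2.152472 = -1.638773
w(1.27) ≈ -1.6388

-1.6388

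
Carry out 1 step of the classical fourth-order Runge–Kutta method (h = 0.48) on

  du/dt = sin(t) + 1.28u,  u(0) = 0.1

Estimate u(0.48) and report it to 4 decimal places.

0.3247

RK4: k1 = f(t_n, u_n); k2 = f(t_n + h/2, u_n + (h/2)·k1); k3 = f(t_n + h/2, u_n + (h/2)·k2); k4 = f(t_n + h, u_n + h·k3); u_{n+1} = u_n + (h/6)·(k1 + 2k2 + 2k3 + k4).
t=0.000000, u=0.100000:
  k1 = f(0.000000, 0.100000) = 0.128000
  k2 = f(0.240000, 0.130720) = 0.405024
  k3 = f(0.240000, 0.197206) = 0.490126
  k4 = f(0.480000, 0.335261) = 0.890913
  u ← 0.100000 + (0.48/6)·(k1 + 2k2 + 2k3 + k4) = 0.324737
u(0.48) ≈ 0.3247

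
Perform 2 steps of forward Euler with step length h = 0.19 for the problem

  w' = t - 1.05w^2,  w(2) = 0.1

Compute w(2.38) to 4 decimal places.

0.8485

Euler: w_{n+1} = w_n + h·f(t_n, w_n).
t=2.000000, w=0.100000: f=1.989500 → w ← 0.100000 + 0.19·1.989500 = 0.478005
t=2.190000, w=0.478005: f=1.950087 → w ← 0.478005 + 0.19·1.950087 = 0.848521
w(2.38) ≈ 0.8485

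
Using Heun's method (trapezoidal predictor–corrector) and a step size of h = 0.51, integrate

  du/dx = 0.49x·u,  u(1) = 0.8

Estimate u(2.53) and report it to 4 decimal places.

2.8902

Heun: k1 = f(x_n, u_n); k2 = f(x_n + h, u_n + h·k1); u_{n+1} = u_n + (h/2)·(k1 + k2).
x=1.000000, u=0.800000:
  k1 = f(1.000000, 0.800000) = 0.392000
  k2 = f(1.510000, 0.999920) = 0.739841
  u ← 0.800000 + (0.51/2)·(0.392000 + 0.739841) = 1.088619
x=1.510000, u=1.088619:
  k1 = f(1.510000, 1.088619) = 0.805469
  k2 = f(2.020000, 1.499409) = 1.484115
  u ← 1.088619 + (0.51/2)·(0.805469 + 1.484115) = 1.672463
x=2.020000, u=1.672463:
  k1 = f(2.020000, 1.672463) = 1.655404
  k2 = f(2.530000, 2.516720) = 3.119977
  u ← 1.672463 + (0.51/2)·(1.655404 + 3.119977) = 2.890186
u(2.53) ≈ 2.8902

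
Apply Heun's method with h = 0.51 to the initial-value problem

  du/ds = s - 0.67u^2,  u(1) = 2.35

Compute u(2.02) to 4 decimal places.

Heun: k1 = f(s_n, u_n); k2 = f(s_n + h, u_n + h·k1); u_{n+1} = u_n + (h/2)·(k1 + k2).
s=1.000000, u=2.350000:
  k1 = f(1.000000, 2.350000) = -2.700075
  k2 = f(1.510000, 0.972962) = 0.875741
  u ← 2.350000 + (0.51/2)·(-2.700075 + 0.875741) = 1.884795
s=1.510000, u=1.884795:
  k1 = f(1.510000, 1.884795) = -0.870143
  k2 = f(2.020000, 1.441022) = 0.628715
  u ← 1.884795 + (0.51/2)·(-0.870143 + 0.628715) = 1.823231
u(2.02) ≈ 1.8232

1.8232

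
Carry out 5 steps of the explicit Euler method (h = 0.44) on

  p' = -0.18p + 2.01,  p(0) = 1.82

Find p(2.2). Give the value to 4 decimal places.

Euler: p_{n+1} = p_n + h·f(x_n, p_n).
x=0.000000, p=1.820000: f=1.682400 → p ← 1.820000 + 0.44·1.682400 = 2.560256
x=0.440000, p=2.560256: f=1.549154 → p ← 2.560256 + 0.44·1.549154 = 3.241884
x=0.880000, p=3.241884: f=1.426461 → p ← 3.241884 + 0.44·1.426461 = 3.869527
x=1.320000, p=3.869527: f=1.313485 → p ← 3.869527 + 0.44·1.313485 = 4.447460
x=1.760000, p=4.447460: f=1.209457 → p ← 4.447460 + 0.44·1.209457 = 4.979621
p(2.2) ≈ 4.9796

4.9796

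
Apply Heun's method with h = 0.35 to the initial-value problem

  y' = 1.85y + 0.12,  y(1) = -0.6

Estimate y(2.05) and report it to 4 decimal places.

Heun: k1 = f(t_n, y_n); k2 = f(t_n + h, y_n + h·k1); y_{n+1} = y_n + (h/2)·(k1 + k2).
t=1.000000, y=-0.600000:
  k1 = f(1.000000, -0.600000) = -0.990000
  k2 = f(1.350000, -0.946500) = -1.631025
  y ← -0.600000 + (0.35/2)·(-0.990000 + (-1.631025)) = -1.058679
t=1.350000, y=-1.058679:
  k1 = f(1.350000, -1.058679) = -1.838557
  k2 = f(1.700000, -1.702174) = -3.029022
  y ← -1.058679 + (0.35/2)·(-1.838557 + (-3.029022)) = -1.910506
t=1.700000, y=-1.910506:
  k1 = f(1.700000, -1.910506) = -3.414436
  k2 = f(2.050000, -3.105558) = -5.625283
  y ← -1.910506 + (0.35/2)·(-3.414436 + (-5.625283)) = -3.492456
y(2.05) ≈ -3.4925

-3.4925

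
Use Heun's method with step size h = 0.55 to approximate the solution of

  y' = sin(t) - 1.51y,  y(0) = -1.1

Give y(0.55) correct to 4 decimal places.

Heun: k1 = f(t_n, y_n); k2 = f(t_n + h, y_n + h·k1); y_{n+1} = y_n + (h/2)·(k1 + k2).
t=0.000000, y=-1.100000:
  k1 = f(0.000000, -1.100000) = 1.661000
  k2 = f(0.550000, -0.186450) = 0.804227
  y ← -1.100000 + (0.55/2)·(1.661000 + 0.804227) = -0.422063
y(0.55) ≈ -0.4221

-0.4221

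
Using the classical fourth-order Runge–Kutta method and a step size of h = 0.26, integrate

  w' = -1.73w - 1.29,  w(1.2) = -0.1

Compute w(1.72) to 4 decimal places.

RK4: k1 = f(s_n, w_n); k2 = f(s_n + h/2, w_n + (h/2)·k1); k3 = f(s_n + h/2, w_n + (h/2)·k2); k4 = f(s_n + h, w_n + h·k3); w_{n+1} = w_n + (h/6)·(k1 + 2k2 + 2k3 + k4).
s=1.200000, w=-0.100000:
  k1 = f(1.200000, -0.100000) = -1.117000
  k2 = f(1.330000, -0.245210) = -0.865787
  k3 = f(1.330000, -0.212552) = -0.922285
  k4 = f(1.460000, -0.339794) = -0.702156
  w ← -0.100000 + (0.26/6)·(k1 + 2k2 + 2k3 + k4) = -0.333796
s=1.460000, w=-0.333796:
  k1 = f(1.460000, -0.333796) = -0.712532
  k2 = f(1.590000, -0.426426) = -0.552284
  k3 = f(1.590000, -0.405593) = -0.588324
  k4 = f(1.720000, -0.486760) = -0.447904
  w ← -0.333796 + (0.26/6)·(k1 + 2k2 + 2k3 + k4) = -0.482935
w(1.72) ≈ -0.4829

-0.4829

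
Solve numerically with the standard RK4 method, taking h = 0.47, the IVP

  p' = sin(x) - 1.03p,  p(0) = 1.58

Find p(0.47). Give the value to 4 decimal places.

RK4: k1 = f(x_n, p_n); k2 = f(x_n + h/2, p_n + (h/2)·k1); k3 = f(x_n + h/2, p_n + (h/2)·k2); k4 = f(x_n + h, p_n + h·k3); p_{n+1} = p_n + (h/6)·(k1 + 2k2 + 2k3 + k4).
x=0.000000, p=1.580000:
  k1 = f(0.000000, 1.580000) = -1.627400
  k2 = f(0.235000, 1.197561) = -1.000645
  k3 = f(0.235000, 1.344848) = -1.152351
  k4 = f(0.470000, 1.038395) = -0.616661
  p ← 1.580000 + (0.47/6)·(k1 + 2k2 + 2k3 + k4) = 1.066913
p(0.47) ≈ 1.0669

1.0669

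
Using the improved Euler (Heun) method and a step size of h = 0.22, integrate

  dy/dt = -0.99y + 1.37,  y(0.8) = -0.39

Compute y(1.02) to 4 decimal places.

Heun: k1 = f(t_n, y_n); k2 = f(t_n + h, y_n + h·k1); y_{n+1} = y_n + (h/2)·(k1 + k2).
t=0.800000, y=-0.390000:
  k1 = f(0.800000, -0.390000) = 1.756100
  k2 = f(1.020000, -0.003658) = 1.373621
  y ← -0.390000 + (0.22/2)·(1.756100 + 1.373621) = -0.045731
y(1.02) ≈ -0.0457

-0.0457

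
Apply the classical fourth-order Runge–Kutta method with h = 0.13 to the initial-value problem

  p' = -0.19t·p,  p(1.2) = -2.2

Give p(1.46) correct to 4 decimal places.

RK4: k1 = f(t_n, p_n); k2 = f(t_n + h/2, p_n + (h/2)·k1); k3 = f(t_n + h/2, p_n + (h/2)·k2); k4 = f(t_n + h, p_n + h·k3); p_{n+1} = p_n + (h/6)·(k1 + 2k2 + 2k3 + k4).
t=1.200000, p=-2.200000:
  k1 = f(1.200000, -2.200000) = 0.501600
  k2 = f(1.265000, -2.167396) = 0.520934
  k3 = f(1.265000, -2.166139) = 0.520632
  k4 = f(1.330000, -2.132318) = 0.538837
  p ← -2.200000 + (0.13/6)·(k1 + 2k2 + 2k3 + k4) = -2.132323
t=1.330000, p=-2.132323:
  k1 = f(1.330000, -2.132323) = 0.538838
  k2 = f(1.395000, -2.097298) = 0.555889
  k3 = f(1.395000, -2.096190) = 0.555595
  k4 = f(1.460000, -2.060095) = 0.571470
  p ← -2.132323 + (0.13/6)·(k1 + 2k2 + 2k3 + k4) = -2.060102
p(1.46) ≈ -2.0601

-2.0601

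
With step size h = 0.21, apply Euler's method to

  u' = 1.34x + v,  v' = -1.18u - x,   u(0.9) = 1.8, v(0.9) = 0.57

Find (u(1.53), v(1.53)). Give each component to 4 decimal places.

Euler on (u,v): u_{n+1} = u_n + h·u', v_{n+1} = v_n + h·v'.
0.900000: (1.800000, 0.570000); f=(1.776000, -3.024000) → (2.172960, -0.065040)
1.110000: (2.172960, -0.065040); f=(1.422360, -3.674093) → (2.471656, -0.836599)
1.320000: (2.471656, -0.836599); f=(0.932201, -4.236554) → (2.667418, -1.726276)
(u(1.53), v(1.53)) ≈ (2.6674, -1.7263)

2.6674, -1.7263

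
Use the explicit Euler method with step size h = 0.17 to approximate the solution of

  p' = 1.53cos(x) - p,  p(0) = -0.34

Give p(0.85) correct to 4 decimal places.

Euler: p_{n+1} = p_n + h·f(x_n, p_n).
x=0.000000, p=-0.340000: f=1.870000 → p ← -0.340000 + 0.17·1.870000 = -0.022100
x=0.170000, p=-0.022100: f=1.530045 → p ← -0.022100 + 0.17·1.530045 = 0.238008
x=0.340000, p=0.238008: f=1.204407 → p ← 0.238008 + 0.17·1.204407 = 0.442757
x=0.510000, p=0.442757: f=0.892542 → p ← 0.442757 + 0.17·0.892542 = 0.594489
x=0.680000, p=0.594489: f=0.595197 → p ← 0.594489 + 0.17·0.595197 = 0.695673
p(0.85) ≈ 0.6957

0.6957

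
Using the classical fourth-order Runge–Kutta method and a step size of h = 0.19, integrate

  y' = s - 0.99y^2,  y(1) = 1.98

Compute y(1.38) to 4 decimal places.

RK4: k1 = f(s_n, y_n); k2 = f(s_n + h/2, y_n + (h/2)·k1); k3 = f(s_n + h/2, y_n + (h/2)·k2); k4 = f(s_n + h, y_n + h·k3); y_{n+1} = y_n + (h/6)·(k1 + 2k2 + 2k3 + k4).
s=1.000000, y=1.980000:
  k1 = f(1.000000, 1.980000) = -2.881196
  k2 = f(1.095000, 1.706286) = -1.787299
  k3 = f(1.095000, 1.810207) = -2.149079
  k4 = f(1.190000, 1.571675) = -1.255460
  y ← 1.980000 + (0.19/6)·(k1 + 2k2 + 2k3 + k4) = 1.599702
s=1.190000, y=1.599702:
  k1 = f(1.190000, 1.599702) = -1.343456
  k2 = f(1.285000, 1.472074) = -0.860331
  k3 = f(1.285000, 1.517970) = -0.996192
  k4 = f(1.380000, 1.410425) = -0.589407
  y ← 1.599702 + (0.19/6)·(k1 + 2k2 + 2k3 + k4) = 1.420915
y(1.38) ≈ 1.4209

1.4209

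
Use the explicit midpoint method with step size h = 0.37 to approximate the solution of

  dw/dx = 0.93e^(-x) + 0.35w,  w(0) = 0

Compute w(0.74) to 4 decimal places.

Midpoint: k1 = f(x_n, w_n); k2 = f(x_n + h/2, w_n + (h/2)·k1); w_{n+1} = w_n + h·k2.
x=0.000000, w=0.000000:
  k1 = f(0.000000, 0.000000) = 0.930000
  k2 = f(0.185000, 0.172050) = 0.833144
  w ← 0.000000 + 0.37·0.833144 = 0.308263
x=0.370000, w=0.308263:
  k1 = f(0.370000, 0.308263) = 0.750275
  k2 = f(0.555000, 0.447064) = 0.690360
  w ← 0.308263 + 0.37·0.690360 = 0.563697
w(0.74) ≈ 0.5637

0.5637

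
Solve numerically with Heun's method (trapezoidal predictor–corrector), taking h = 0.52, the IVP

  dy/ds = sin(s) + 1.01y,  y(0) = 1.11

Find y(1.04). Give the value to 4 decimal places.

Heun: k1 = f(s_n, y_n); k2 = f(s_n + h, y_n + h·k1); y_{n+1} = y_n + (h/2)·(k1 + k2).
s=0.000000, y=1.110000:
  k1 = f(0.000000, 1.110000) = 1.121100
  k2 = f(0.520000, 1.692972) = 2.206782
  y ← 1.110000 + (0.52/2)·(1.121100 + 2.206782) = 1.975249
s=0.520000, y=1.975249:
  k1 = f(0.520000, 1.975249) = 2.491882
  k2 = f(1.040000, 3.271028) = 4.166142
  y ← 1.975249 + (0.52/2)·(2.491882 + 4.166142) = 3.706336
y(1.04) ≈ 3.7063

3.7063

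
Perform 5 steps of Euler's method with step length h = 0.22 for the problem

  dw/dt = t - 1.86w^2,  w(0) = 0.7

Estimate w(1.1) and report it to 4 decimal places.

0.6026

Euler: w_{n+1} = w_n + h·f(t_n, w_n).
t=0.000000, w=0.700000: f=-0.911400 → w ← 0.700000 + 0.22·(-0.911400) = 0.499492
t=0.220000, w=0.499492: f=-0.244056 → w ← 0.499492 + 0.22·(-0.244056) = 0.445800
t=0.440000, w=0.445800: f=0.070348 → w ← 0.445800 + 0.22·0.070348 = 0.461276
t=0.660000, w=0.461276: f=0.264237 → w ← 0.461276 + 0.22·0.264237 = 0.519409
t=0.880000, w=0.519409: f=0.378200 → w ← 0.519409 + 0.22·0.378200 = 0.602612
w(1.1) ≈ 0.6026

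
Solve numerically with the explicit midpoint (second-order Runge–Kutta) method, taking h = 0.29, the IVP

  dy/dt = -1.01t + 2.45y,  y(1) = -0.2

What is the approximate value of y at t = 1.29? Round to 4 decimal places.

Midpoint: k1 = f(t_n, y_n); k2 = f(t_n + h/2, y_n + (h/2)·k1); y_{n+1} = y_n + h·k2.
t=1.000000, y=-0.200000:
  k1 = f(1.000000, -0.200000) = -1.500000
  k2 = f(1.145000, -0.417500) = -2.179325
  y ← -0.200000 + 0.29·(-2.179325) = -0.832004
y(1.29) ≈ -0.8320

-0.8320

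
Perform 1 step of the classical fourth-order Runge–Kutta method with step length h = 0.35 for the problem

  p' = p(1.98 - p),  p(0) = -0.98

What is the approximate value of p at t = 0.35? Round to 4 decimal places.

-3.7317

RK4: k1 = f(t_n, p_n); k2 = f(t_n + h/2, p_n + (h/2)·k1); k3 = f(t_n + h/2, p_n + (h/2)·k2); k4 = f(t_n + h, p_n + h·k3); p_{n+1} = p_n + (h/6)·(k1 + 2k2 + 2k3 + k4).
t=0.000000, p=-0.980000:
  k1 = f(0.000000, -0.980000) = -2.900800
  k2 = f(0.175000, -1.487640) = -5.158600
  k3 = f(0.175000, -1.882755) = -7.272621
  k4 = f(0.350000, -3.525417) = -19.408895
  p ← -0.980000 + (0.35/6)·(k1 + 2k2 + 2k3 + k4) = -3.731708
p(0.35) ≈ -3.7317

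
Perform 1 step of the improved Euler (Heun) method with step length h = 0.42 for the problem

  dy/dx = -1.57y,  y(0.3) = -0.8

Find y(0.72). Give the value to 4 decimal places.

Heun: k1 = f(x_n, y_n); k2 = f(x_n + h, y_n + h·k1); y_{n+1} = y_n + (h/2)·(k1 + k2).
x=0.300000, y=-0.800000:
  k1 = f(0.300000, -0.800000) = 1.256000
  k2 = f(0.720000, -0.272480) = 0.427794
  y ← -0.800000 + (0.42/2)·(1.256000 + 0.427794) = -0.446403
y(0.72) ≈ -0.4464

-0.4464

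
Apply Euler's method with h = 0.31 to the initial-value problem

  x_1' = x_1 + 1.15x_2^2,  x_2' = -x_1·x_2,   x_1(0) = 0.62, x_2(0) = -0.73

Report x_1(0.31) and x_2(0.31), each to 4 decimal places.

1.0022, -0.5897

Euler on (x_1,x_2): x_1_{n+1} = x_1_n + h·x_1', x_2_{n+1} = x_2_n + h·x_2'.
0.000000: (0.620000, -0.730000); f=(1.232835, 0.452600) → (1.002179, -0.589694)
(x_1(0.31), x_2(0.31)) ≈ (1.0022, -0.5897)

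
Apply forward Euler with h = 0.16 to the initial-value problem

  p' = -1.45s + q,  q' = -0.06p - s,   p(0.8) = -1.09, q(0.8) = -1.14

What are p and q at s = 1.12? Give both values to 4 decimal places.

-1.8819, -1.3971

Euler on (p,q): p_{n+1} = p_n + h·p', q_{n+1} = q_n + h·q'.
0.800000: (-1.090000, -1.140000); f=(-2.300000, -0.734600) → (-1.458000, -1.257536)
0.960000: (-1.458000, -1.257536); f=(-2.649536, -0.872520) → (-1.881926, -1.397139)
(p(1.12), q(1.12)) ≈ (-1.8819, -1.3971)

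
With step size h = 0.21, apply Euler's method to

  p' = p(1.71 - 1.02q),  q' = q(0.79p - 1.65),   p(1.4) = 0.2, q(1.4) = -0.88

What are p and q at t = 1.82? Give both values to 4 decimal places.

Euler on (p,q): p_{n+1} = p_n + h·p', q_{n+1} = q_n + h·q'.
1.400000: (0.200000, -0.880000); f=(0.521520, 1.312960) → (0.309519, -0.604278)
1.610000: (0.309519, -0.604278); f=(0.720054, 0.849301) → (0.460731, -0.425925)
(p(1.82), q(1.82)) ≈ (0.4607, -0.4259)

0.4607, -0.4259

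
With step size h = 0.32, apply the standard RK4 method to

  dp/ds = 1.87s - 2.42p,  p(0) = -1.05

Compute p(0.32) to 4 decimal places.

-0.4104

RK4: k1 = f(s_n, p_n); k2 = f(s_n + h/2, p_n + (h/2)·k1); k3 = f(s_n + h/2, p_n + (h/2)·k2); k4 = f(s_n + h, p_n + h·k3); p_{n+1} = p_n + (h/6)·(k1 + 2k2 + 2k3 + k4).
s=0.000000, p=-1.050000:
  k1 = f(0.000000, -1.050000) = 2.541000
  k2 = f(0.160000, -0.643440) = 1.856325
  k3 = f(0.160000, -0.752988) = 2.121431
  k4 = f(0.320000, -0.371142) = 1.496564
  p ← -1.050000 + (0.32/6)·(k1 + 2k2 + 2k3 + k4) = -0.410369
p(0.32) ≈ -0.4104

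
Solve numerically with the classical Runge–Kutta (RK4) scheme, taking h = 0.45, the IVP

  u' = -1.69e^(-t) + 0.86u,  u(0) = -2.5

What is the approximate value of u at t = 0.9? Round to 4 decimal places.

RK4: k1 = f(t_n, u_n); k2 = f(t_n + h/2, u_n + (h/2)·k1); k3 = f(t_n + h/2, u_n + (h/2)·k2); k4 = f(t_n + h, u_n + h·k3); u_{n+1} = u_n + (h/6)·(k1 + 2k2 + 2k3 + k4).
t=0.000000, u=-2.500000:
  k1 = f(0.000000, -2.500000) = -3.840000
  k2 = f(0.225000, -3.364000) = -4.242532
  k3 = f(0.225000, -3.454570) = -4.320422
  k4 = f(0.450000, -4.444190) = -4.899595
  u ← -2.500000 + (0.45/6)·(k1 + 2k2 + 2k3 + k4) = -4.439913
t=0.450000, u=-4.439913:
  k1 = f(0.450000, -4.439913) = -4.895917
  k2 = f(0.675000, -5.541494) = -5.626159
  k3 = f(0.675000, -5.705799) = -5.767461
  k4 = f(0.900000, -7.035270) = -6.737435
  u ← -4.439913 + (0.45/6)·(k1 + 2k2 + 2k3 + k4) = -7.021457
u(0.9) ≈ -7.0215

-7.0215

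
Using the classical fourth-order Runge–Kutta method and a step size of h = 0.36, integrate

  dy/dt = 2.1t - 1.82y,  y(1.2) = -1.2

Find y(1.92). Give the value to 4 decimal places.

1.0535

RK4: k1 = f(t_n, y_n); k2 = f(t_n + h/2, y_n + (h/2)·k1); k3 = f(t_n + h/2, y_n + (h/2)·k2); k4 = f(t_n + h, y_n + h·k3); y_{n+1} = y_n + (h/6)·(k1 + 2k2 + 2k3 + k4).
t=1.200000, y=-1.200000:
  k1 = f(1.200000, -1.200000) = 4.704000
  k2 = f(1.380000, -0.353280) = 3.540970
  k3 = f(1.380000, -0.562625) = 3.921978
  k4 = f(1.560000, 0.211912) = 2.890320
  y ← -1.200000 + (0.36/6)·(k1 + 2k2 + 2k3 + k4) = 0.151213
t=1.560000, y=0.151213:
  k1 = f(1.560000, 0.151213) = 3.000792
  k2 = f(1.740000, 0.691356) = 2.395733
  k3 = f(1.740000, 0.582445) = 2.593950
  k4 = f(1.920000, 1.085035) = 2.057236
  y ← 0.151213 + (0.36/6)·(k1 + 2k2 + 2k3 + k4) = 1.053457
y(1.92) ≈ 1.0535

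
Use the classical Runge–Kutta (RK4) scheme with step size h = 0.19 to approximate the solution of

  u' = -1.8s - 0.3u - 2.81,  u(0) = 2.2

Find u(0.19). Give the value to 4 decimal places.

1.5273

RK4: k1 = f(s_n, u_n); k2 = f(s_n + h/2, u_n + (h/2)·k1); k3 = f(s_n + h/2, u_n + (h/2)·k2); k4 = f(s_n + h, u_n + h·k3); u_{n+1} = u_n + (h/6)·(k1 + 2k2 + 2k3 + k4).
s=0.000000, u=2.200000:
  k1 = f(0.000000, 2.200000) = -3.470000
  k2 = f(0.095000, 1.870350) = -3.542105
  k3 = f(0.095000, 1.863500) = -3.540050
  k4 = f(0.190000, 1.527390) = -3.610217
  u ← 2.200000 + (0.19/6)·(k1 + 2k2 + 2k3 + k4) = 1.527257
u(0.19) ≈ 1.5273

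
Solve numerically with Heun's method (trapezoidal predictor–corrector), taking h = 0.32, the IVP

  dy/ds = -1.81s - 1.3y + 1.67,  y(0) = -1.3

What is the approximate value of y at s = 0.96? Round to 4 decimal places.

-0.0831

Heun: k1 = f(s_n, y_n); k2 = f(s_n + h, y_n + h·k1); y_{n+1} = y_n + (h/2)·(k1 + k2).
s=0.000000, y=-1.300000:
  k1 = f(0.000000, -1.300000) = 3.360000
  k2 = f(0.320000, -0.224800) = 1.383040
  y ← -1.300000 + (0.32/2)·(3.360000 + 1.383040) = -0.541114
s=0.320000, y=-0.541114:
  k1 = f(0.320000, -0.541114) = 1.794248
  k2 = f(0.640000, 0.033046) = 0.468641
  y ← -0.541114 + (0.32/2)·(1.794248 + 0.468641) = -0.179051
s=0.640000, y=-0.179051:
  k1 = f(0.640000, -0.179051) = 0.744367
  k2 = f(0.960000, 0.059146) = -0.144490
  y ← -0.179051 + (0.32/2)·(0.744367 + (-0.144490)) = -0.083071
y(0.96) ≈ -0.0831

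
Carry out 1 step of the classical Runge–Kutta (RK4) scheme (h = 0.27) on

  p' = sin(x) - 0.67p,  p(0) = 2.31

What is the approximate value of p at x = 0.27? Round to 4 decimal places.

RK4: k1 = f(x_n, p_n); k2 = f(x_n + h/2, p_n + (h/2)·k1); k3 = f(x_n + h/2, p_n + (h/2)·k2); k4 = f(x_n + h, p_n + h·k3); p_{n+1} = p_n + (h/6)·(k1 + 2k2 + 2k3 + k4).
x=0.000000, p=2.310000:
  k1 = f(0.000000, 2.310000) = -1.547700
  k2 = f(0.135000, 2.101060) = -1.273120
  k3 = f(0.135000, 2.138129) = -1.297956
  k4 = f(0.270000, 1.959552) = -1.046168
  p ← 2.310000 + (0.27/6)·(k1 + 2k2 + 2k3 + k4) = 1.961879
p(0.27) ≈ 1.9619

1.9619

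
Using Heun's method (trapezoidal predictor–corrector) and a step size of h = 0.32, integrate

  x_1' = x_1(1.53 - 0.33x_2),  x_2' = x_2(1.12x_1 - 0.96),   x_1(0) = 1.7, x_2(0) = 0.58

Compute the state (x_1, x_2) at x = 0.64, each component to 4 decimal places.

Heun on (x_1,x_2): k1 = f(x_n, state_n); k2 = f(x_n + h, state_n + h·k1); state_{n+1} = state_n + (h/2)·(k1 + k2).
0.000000: (1.700000, 0.580000)
  k1 = (2.275620, 0.547520)
  predictor → (2.428198, 0.755206)
  k2 = (3.109993, 1.328848)
  → (2.561698, 0.880219)
0.320000: (2.561698, 0.880219)
  k1 = (3.175296, 1.680427)
  predictor → (3.577793, 1.417956)
  k2 = (3.799883, 4.320692)
  → (3.677727, 1.840398)
(x_1(0.64), x_2(0.64)) ≈ (3.6777, 1.8404)

3.6777, 1.8404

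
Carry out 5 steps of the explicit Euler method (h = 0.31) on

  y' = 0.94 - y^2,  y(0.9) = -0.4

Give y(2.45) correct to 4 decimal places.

Euler: y_{n+1} = y_n + h·f(t_n, y_n).
t=0.900000, y=-0.400000: f=0.780000 → y ← -0.400000 + 0.31·0.780000 = -0.158200
t=1.210000, y=-0.158200: f=0.914973 → y ← -0.158200 + 0.31·0.914973 = 0.125442
t=1.520000, y=0.125442: f=0.924264 → y ← 0.125442 + 0.31·0.924264 = 0.411964
t=1.830000, y=0.411964: f=0.770286 → y ← 0.411964 + 0.31·0.770286 = 0.650752
t=2.140000, y=0.650752: f=0.516522 → y ← 0.650752 + 0.31·0.516522 = 0.810874
y(2.45) ≈ 0.8109

0.8109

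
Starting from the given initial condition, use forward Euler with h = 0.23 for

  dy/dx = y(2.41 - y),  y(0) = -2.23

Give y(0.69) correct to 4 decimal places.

Euler: y_{n+1} = y_n + h·f(x_n, y_n).
x=0.000000, y=-2.230000: f=-10.347200 → y ← -2.230000 + 0.23·(-10.347200) = -4.609856
x=0.230000, y=-4.609856: f=-32.360525 → y ← -4.609856 + 0.23·(-32.360525) = -12.052777
x=0.460000, y=-12.052777: f=-174.316621 → y ← -12.052777 + 0.23·(-174.316621) = -52.145600
y(0.69) ≈ -52.1456

-52.1456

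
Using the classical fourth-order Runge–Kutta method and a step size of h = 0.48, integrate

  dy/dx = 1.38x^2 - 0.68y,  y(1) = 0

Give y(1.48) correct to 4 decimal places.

RK4: k1 = f(x_n, y_n); k2 = f(x_n + h/2, y_n + (h/2)·k1); k3 = f(x_n + h/2, y_n + (h/2)·k2); k4 = f(x_n + h, y_n + h·k3); y_{n+1} = y_n + (h/6)·(k1 + 2k2 + 2k3 + k4).
x=1.000000, y=0.000000:
  k1 = f(1.000000, 0.000000) = 1.380000
  k2 = f(1.240000, 0.331200) = 1.896672
  k3 = f(1.240000, 0.455201) = 1.812351
  k4 = f(1.480000, 0.869929) = 2.431201
  y ← 0.000000 + (0.48/6)·(k1 + 2k2 + 2k3 + k4) = 0.898340
y(1.48) ≈ 0.8983

0.8983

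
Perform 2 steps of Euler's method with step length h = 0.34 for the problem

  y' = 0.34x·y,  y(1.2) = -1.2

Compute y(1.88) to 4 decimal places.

Euler: y_{n+1} = y_n + h·f(x_n, y_n).
x=1.200000, y=-1.200000: f=-0.489600 → y ← -1.200000 + 0.34·(-0.489600) = -1.366464
x=1.540000, y=-1.366464: f=-0.715481 → y ← -1.366464 + 0.34·(-0.715481) = -1.609727
y(1.88) ≈ -1.6097

-1.6097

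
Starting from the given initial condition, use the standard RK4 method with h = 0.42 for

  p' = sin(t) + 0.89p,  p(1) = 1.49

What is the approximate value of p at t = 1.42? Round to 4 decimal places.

2.6358

RK4: k1 = f(t_n, p_n); k2 = f(t_n + h/2, p_n + (h/2)·k1); k3 = f(t_n + h/2, p_n + (h/2)·k2); k4 = f(t_n + h, p_n + h·k3); p_{n+1} = p_n + (h/6)·(k1 + 2k2 + 2k3 + k4).
t=1.000000, p=1.490000:
  k1 = f(1.000000, 1.490000) = 2.167571
  k2 = f(1.210000, 1.945190) = 2.666835
  k3 = f(1.210000, 2.050035) = 2.760147
  k4 = f(1.420000, 2.649262) = 3.346495
  p ← 1.490000 + (0.42/6)·(k1 + 2k2 + 2k3 + k4) = 2.635762
p(1.42) ≈ 2.6358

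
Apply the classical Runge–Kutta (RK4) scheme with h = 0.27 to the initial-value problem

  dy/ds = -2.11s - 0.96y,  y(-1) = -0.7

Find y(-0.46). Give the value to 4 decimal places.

0.2115

RK4: k1 = f(s_n, y_n); k2 = f(s_n + h/2, y_n + (h/2)·k1); k3 = f(s_n + h/2, y_n + (h/2)·k2); k4 = f(s_n + h, y_n + h·k3); y_{n+1} = y_n + (h/6)·(k1 + 2k2 + 2k3 + k4).
s=-1.000000, y=-0.700000:
  k1 = f(-1.000000, -0.700000) = 2.782000
  k2 = f(-0.865000, -0.324430) = 2.136603
  k3 = f(-0.865000, -0.411559) = 2.220246
  k4 = f(-0.730000, -0.100534) = 1.636812
  y ← -0.700000 + (0.27/6)·(k1 + 2k2 + 2k3 + k4) = -0.109037
s=-0.730000, y=-0.109037:
  k1 = f(-0.730000, -0.109037) = 1.644976
  k2 = f(-0.595000, 0.113035) = 1.146937
  k3 = f(-0.595000, 0.045799) = 1.211483
  k4 = f(-0.460000, 0.218063) = 0.761259
  y ← -0.109037 + (0.27/6)·(k1 + 2k2 + 2k3 + k4) = 0.211501
y(-0.46) ≈ 0.2115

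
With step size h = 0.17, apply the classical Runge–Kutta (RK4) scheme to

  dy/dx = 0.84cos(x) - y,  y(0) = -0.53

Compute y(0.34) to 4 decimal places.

-0.1402

RK4: k1 = f(x_n, y_n); k2 = f(x_n + h/2, y_n + (h/2)·k1); k3 = f(x_n + h/2, y_n + (h/2)·k2); k4 = f(x_n + h, y_n + h·k3); y_{n+1} = y_n + (h/6)·(k1 + 2k2 + 2k3 + k4).
x=0.000000, y=-0.530000:
  k1 = f(0.000000, -0.530000) = 1.370000
  k2 = f(0.085000, -0.413550) = 1.250517
  k3 = f(0.085000, -0.423706) = 1.260673
  k4 = f(0.170000, -0.315686) = 1.143577
  y ← -0.530000 + (0.17/6)·(k1 + 2k2 + 2k3 + k4) = -0.316481
x=0.170000, y=-0.316481:
  k1 = f(0.170000, -0.316481) = 1.144372
  k2 = f(0.255000, -0.219210) = 1.032047
  k3 = f(0.255000, -0.228757) = 1.041594
  k4 = f(0.340000, -0.139410) = 0.931324
  y ← -0.316481 + (0.17/6)·(k1 + 2k2 + 2k3 + k4) = -0.140163
y(0.34) ≈ -0.1402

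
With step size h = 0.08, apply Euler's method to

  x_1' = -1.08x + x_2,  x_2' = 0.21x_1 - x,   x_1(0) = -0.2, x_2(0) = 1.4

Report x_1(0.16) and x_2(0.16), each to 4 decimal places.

0.0168, 1.3888

Euler on (x_1,x_2): x_1_{n+1} = x_1_n + h·x_1', x_2_{n+1} = x_2_n + h·x_2'.
0.000000: (-0.200000, 1.400000); f=(1.400000, -0.042000) → (-0.088000, 1.396640)
0.080000: (-0.088000, 1.396640); f=(1.310240, -0.098480) → (0.016819, 1.388762)
(x_1(0.16), x_2(0.16)) ≈ (0.0168, 1.3888)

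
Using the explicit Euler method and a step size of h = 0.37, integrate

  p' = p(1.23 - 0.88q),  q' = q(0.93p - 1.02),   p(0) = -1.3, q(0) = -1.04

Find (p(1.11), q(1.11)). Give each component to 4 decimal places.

-5.1009, -0.0194

Euler on (p,q): p_{n+1} = p_n + h·p', q_{n+1} = q_n + h·q'.
0.000000: (-1.300000, -1.040000); f=(-2.788760, 2.318160) → (-2.331841, -0.182281)
0.370000: (-2.331841, -0.182281); f=(-3.242209, 0.581223) → (-3.531458, 0.032772)
0.740000: (-3.531458, 0.032772); f=(-4.241850, -0.141058) → (-5.100943, -0.019420)
(p(1.11), q(1.11)) ≈ (-5.1009, -0.0194)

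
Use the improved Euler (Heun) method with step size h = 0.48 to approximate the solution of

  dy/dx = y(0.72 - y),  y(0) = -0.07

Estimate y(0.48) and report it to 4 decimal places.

Heun: k1 = f(x_n, y_n); k2 = f(x_n + h, y_n + h·k1); y_{n+1} = y_n + (h/2)·(k1 + k2).
x=0.000000, y=-0.070000:
  k1 = f(0.000000, -0.070000) = -0.055300
  k2 = f(0.480000, -0.096544) = -0.078832
  y ← -0.070000 + (0.48/2)·(-0.055300 + (-0.078832)) = -0.102192
y(0.48) ≈ -0.1022

-0.1022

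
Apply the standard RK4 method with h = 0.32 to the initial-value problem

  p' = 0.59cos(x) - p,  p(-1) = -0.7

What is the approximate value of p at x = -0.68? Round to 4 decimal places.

RK4: k1 = f(x_n, p_n); k2 = f(x_n + h/2, p_n + (h/2)·k1); k3 = f(x_n + h/2, p_n + (h/2)·k2); k4 = f(x_n + h, p_n + h·k3); p_{n+1} = p_n + (h/6)·(k1 + 2k2 + 2k3 + k4).
x=-1.000000, p=-0.700000:
  k1 = f(-1.000000, -0.700000) = 1.018778
  k2 = f(-0.840000, -0.536995) = 0.930799
  k3 = f(-0.840000, -0.551072) = 0.944875
  k4 = f(-0.680000, -0.397640) = 0.856408
  p ← -0.700000 + (0.32/6)·(k1 + 2k2 + 2k3 + k4) = -0.399918
p(-0.68) ≈ -0.3999

-0.3999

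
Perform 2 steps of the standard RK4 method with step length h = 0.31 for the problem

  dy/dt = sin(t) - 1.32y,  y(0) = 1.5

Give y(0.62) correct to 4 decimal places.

0.8057

RK4: k1 = f(t_n, y_n); k2 = f(t_n + h/2, y_n + (h/2)·k1); k3 = f(t_n + h/2, y_n + (h/2)·k2); k4 = f(t_n + h, y_n + h·k3); y_{n+1} = y_n + (h/6)·(k1 + 2k2 + 2k3 + k4).
t=0.000000, y=1.500000:
  k1 = f(0.000000, 1.500000) = -1.980000
  k2 = f(0.155000, 1.193100) = -1.420512
  k3 = f(0.155000, 1.279821) = -1.534983
  k4 = f(0.310000, 1.024155) = -1.046826
  y ← 1.500000 + (0.31/6)·(k1 + 2k2 + 2k3 + k4) = 1.038213
t=0.310000, y=1.038213:
  k1 = f(0.310000, 1.038213) = -1.065382
  k2 = f(0.465000, 0.873079) = -0.704041
  k3 = f(0.465000, 0.929086) = -0.777971
  k4 = f(0.620000, 0.797042) = -0.471060
  y ← 1.038213 + (0.31/6)·(k1 + 2k2 + 2k3 + k4) = 0.805689
y(0.62) ≈ 0.8057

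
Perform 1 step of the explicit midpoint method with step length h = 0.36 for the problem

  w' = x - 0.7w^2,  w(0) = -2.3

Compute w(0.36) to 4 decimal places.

-4.4529

Midpoint: k1 = f(x_n, w_n); k2 = f(x_n + h/2, w_n + (h/2)·k1); w_{n+1} = w_n + h·k2.
x=0.000000, w=-2.300000:
  k1 = f(0.000000, -2.300000) = -3.703000
  k2 = f(0.180000, -2.966540) = -5.980252
  w ← -2.300000 + 0.36·(-5.980252) = -4.452891
w(0.36) ≈ -4.4529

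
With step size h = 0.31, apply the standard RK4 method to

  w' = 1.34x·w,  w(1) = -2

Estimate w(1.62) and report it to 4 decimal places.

RK4: k1 = f(x_n, w_n); k2 = f(x_n + h/2, w_n + (h/2)·k1); k3 = f(x_n + h/2, w_n + (h/2)·k2); k4 = f(x_n + h, w_n + h·k3); w_{n+1} = w_n + (h/6)·(k1 + 2k2 + 2k3 + k4).
x=1.000000, w=-2.000000:
  k1 = f(1.000000, -2.000000) = -2.680000
  k2 = f(1.155000, -2.415400) = -3.738315
  k3 = f(1.155000, -2.579439) = -3.992197
  k4 = f(1.310000, -3.237581) = -5.683250
  w ← -2.000000 + (0.31/6)·(k1 + 2k2 + 2k3 + k4) = -3.230921
x=1.310000, w=-3.230921:
  k1 = f(1.310000, -3.230921) = -5.671558
  k2 = f(1.465000, -4.110012) = -8.068365
  k3 = f(1.465000, -4.481517) = -8.797667
  k4 = f(1.620000, -5.958198) = -12.934055
  w ← -3.230921 + (0.31/6)·(k1 + 2k2 + 2k3 + k4) = -5.935034
w(1.62) ≈ -5.9350

-5.9350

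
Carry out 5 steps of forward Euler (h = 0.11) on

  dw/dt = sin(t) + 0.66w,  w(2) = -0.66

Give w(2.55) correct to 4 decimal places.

-0.4307

Euler: w_{n+1} = w_n + h·f(t_n, w_n).
t=2.000000, w=-0.660000: f=0.473697 → w ← -0.660000 + 0.11·0.473697 = -0.607893
t=2.110000, w=-0.607893: f=0.456908 → w ← -0.607893 + 0.11·0.456908 = -0.557633
t=2.220000, w=-0.557633: f=0.428527 → w ← -0.557633 + 0.11·0.428527 = -0.510495
t=2.330000, w=-0.510495: f=0.388457 → w ← -0.510495 + 0.11·0.388457 = -0.467765
t=2.440000, w=-0.467765: f=0.336710 → w ← -0.467765 + 0.11·0.336710 = -0.430727
w(2.55) ≈ -0.4307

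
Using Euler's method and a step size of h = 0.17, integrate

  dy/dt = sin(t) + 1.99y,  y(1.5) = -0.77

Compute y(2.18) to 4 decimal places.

Euler: y_{n+1} = y_n + h·f(t_n, y_n).
t=1.500000, y=-0.770000: f=-0.534805 → y ← -0.770000 + 0.17·(-0.534805) = -0.860917
t=1.670000, y=-0.860917: f=-0.718141 → y ← -0.860917 + 0.17·(-0.718141) = -0.983001
t=1.840000, y=-0.983001: f=-0.992189 → y ← -0.983001 + 0.17·(-0.992189) = -1.151673
t=2.010000, y=-1.151673: f=-1.386739 → y ← -1.151673 + 0.17·(-1.386739) = -1.387418
y(2.18) ≈ -1.3874

-1.3874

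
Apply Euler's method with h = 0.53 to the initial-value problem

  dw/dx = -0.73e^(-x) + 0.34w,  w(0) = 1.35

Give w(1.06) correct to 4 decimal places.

1.1960

Euler: w_{n+1} = w_n + h·f(x_n, w_n).
x=0.000000, w=1.350000: f=-0.271000 → w ← 1.350000 + 0.53·(-0.271000) = 1.206370
x=0.530000, w=1.206370: f=-0.019516 → w ← 1.206370 + 0.53·(-0.019516) = 1.196027
w(1.06) ≈ 1.1960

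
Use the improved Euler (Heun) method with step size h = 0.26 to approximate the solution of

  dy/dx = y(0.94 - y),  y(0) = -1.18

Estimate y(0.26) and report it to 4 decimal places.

-2.1644

Heun: k1 = f(x_n, y_n); k2 = f(x_n + h, y_n + h·k1); y_{n+1} = y_n + (h/2)·(k1 + k2).
x=0.000000, y=-1.180000:
  k1 = f(0.000000, -1.180000) = -2.501600
  k2 = f(0.260000, -1.830416) = -5.071014
  y ← -1.180000 + (0.26/2)·(-2.501600 + (-5.071014)) = -2.164440
y(0.26) ≈ -2.1644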